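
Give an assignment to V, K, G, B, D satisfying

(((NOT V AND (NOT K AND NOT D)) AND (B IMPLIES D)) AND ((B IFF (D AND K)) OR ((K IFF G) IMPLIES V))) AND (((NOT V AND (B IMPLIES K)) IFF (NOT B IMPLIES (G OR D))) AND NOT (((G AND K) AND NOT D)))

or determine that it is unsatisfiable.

V = False; K = False; G = True; B = False; D = False

  ((NOT V AND (NOT K AND NOT D)) AND (B IMPLIES D)) AND ((B IFF (D AND K)) OR ((K IFF G) IMPLIES V)) = True
    (NOT V AND (NOT K AND NOT D)) AND (B IMPLIES D) = True
      NOT V AND (NOT K AND NOT D) = True
        NOT V = True
        NOT K AND NOT D = True
          NOT K = True
          NOT D = True
      B IMPLIES D = True
    (B IFF (D AND K)) OR ((K IFF G) IMPLIES V) = True
      B IFF (D AND K) = True
        D AND K = False
      (K IFF G) IMPLIES V = True
        K IFF G = False
  ((NOT V AND (B IMPLIES K)) IFF (NOT B IMPLIES (G OR D))) AND NOT (((G AND K) AND NOT D)) = True
    (NOT V AND (B IMPLIES K)) IFF (NOT B IMPLIES (G OR D)) = True
      NOT V AND (B IMPLIES K) = True
        NOT V = True
        B IMPLIES K = True
      NOT B IMPLIES (G OR D) = True
        NOT B = True
        G OR D = True
    NOT (((G AND K) AND NOT D)) = True
      (G AND K) AND NOT D = False
        G AND K = False
        NOT D = True
Both conjuncts True, so the formula holds.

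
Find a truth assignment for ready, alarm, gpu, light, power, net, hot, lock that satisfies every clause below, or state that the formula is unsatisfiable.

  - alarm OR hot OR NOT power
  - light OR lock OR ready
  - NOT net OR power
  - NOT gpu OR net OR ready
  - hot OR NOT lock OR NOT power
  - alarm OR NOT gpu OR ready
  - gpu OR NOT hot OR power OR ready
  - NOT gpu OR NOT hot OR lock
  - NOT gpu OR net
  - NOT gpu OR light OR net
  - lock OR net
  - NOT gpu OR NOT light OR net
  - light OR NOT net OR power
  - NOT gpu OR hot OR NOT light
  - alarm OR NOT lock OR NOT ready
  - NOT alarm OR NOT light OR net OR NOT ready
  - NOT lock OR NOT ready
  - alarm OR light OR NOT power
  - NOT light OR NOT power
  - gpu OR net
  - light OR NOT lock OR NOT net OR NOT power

ready = True; alarm = True; gpu = False; light = False; power = True; net = True; hot = False; lock = False

Set ready = True.
  then (NOT lock OR NOT ready) forces lock = False.
  then (lock OR net) forces net = True.
  then (NOT net OR power) forces power = True.
  then (NOT light OR NOT power) forces light = False.
  then (alarm OR light OR NOT power) forces alarm = True.
Set gpu = False.
Set hot = False.
All clauses satisfied.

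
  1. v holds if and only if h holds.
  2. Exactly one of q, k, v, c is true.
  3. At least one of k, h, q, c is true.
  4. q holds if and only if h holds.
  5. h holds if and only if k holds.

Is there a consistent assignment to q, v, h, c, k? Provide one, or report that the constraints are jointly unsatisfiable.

q=F; v=F; h=F; c=T; k=F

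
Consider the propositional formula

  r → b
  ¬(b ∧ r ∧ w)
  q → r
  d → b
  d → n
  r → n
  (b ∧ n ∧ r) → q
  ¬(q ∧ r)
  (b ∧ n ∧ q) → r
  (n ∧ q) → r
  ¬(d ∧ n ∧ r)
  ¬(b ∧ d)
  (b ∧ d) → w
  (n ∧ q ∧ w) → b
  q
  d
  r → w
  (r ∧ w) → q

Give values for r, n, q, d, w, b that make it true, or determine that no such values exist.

The formula is unsatisfiable.

Case r = True:
  (q) forces q = True.
  Clause (¬q ∨ ¬r) is falsified — contradiction.
Case r = False:
  (q) forces q = True.
  Clause (¬q ∨ r) is falsified — contradiction.
Both cases fail, so the formula is unsatisfiable.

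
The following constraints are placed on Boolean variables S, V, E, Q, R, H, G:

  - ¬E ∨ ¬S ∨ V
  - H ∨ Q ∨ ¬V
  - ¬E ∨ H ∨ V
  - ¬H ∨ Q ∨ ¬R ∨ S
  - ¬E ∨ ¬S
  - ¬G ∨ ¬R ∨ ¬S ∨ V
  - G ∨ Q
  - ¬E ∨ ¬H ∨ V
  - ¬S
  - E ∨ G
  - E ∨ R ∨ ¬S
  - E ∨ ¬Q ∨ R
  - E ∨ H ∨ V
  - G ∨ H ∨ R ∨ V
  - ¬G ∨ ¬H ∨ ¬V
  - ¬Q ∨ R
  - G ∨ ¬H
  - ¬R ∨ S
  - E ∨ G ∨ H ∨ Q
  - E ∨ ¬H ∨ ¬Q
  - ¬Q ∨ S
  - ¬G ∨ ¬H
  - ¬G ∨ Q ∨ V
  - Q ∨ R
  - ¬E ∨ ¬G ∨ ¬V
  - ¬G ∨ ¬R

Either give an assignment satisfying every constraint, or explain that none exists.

Case S = True:
  Clause (¬S) is falsified — contradiction.
Case S = False:
  (¬R ∨ S) forces R = False.
  (¬Q ∨ R) forces Q = False.
  Clause (Q ∨ R) is falsified — contradiction.
Both cases fail, so the formula is unsatisfiable.

UNSATISFIABLE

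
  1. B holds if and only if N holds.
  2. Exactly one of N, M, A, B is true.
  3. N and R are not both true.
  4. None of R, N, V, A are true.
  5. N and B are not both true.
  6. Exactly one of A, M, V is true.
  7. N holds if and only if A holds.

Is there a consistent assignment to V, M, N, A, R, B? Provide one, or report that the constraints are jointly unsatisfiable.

V = False, M = True, N = False, A = False, R = False, B = False

  (1) B=F, N=F — same ✓
  (2) {N, M, A, B}: 1 true — exactly one ✓
  (3) N=F, R=F — not both ✓
  (4) {R, N, V, A}: 0 true — none ✓
  (5) N=F, B=F — not both ✓
  (6) {A, M, V}: 1 true — exactly one ✓
  (7) N=F, A=F — same ✓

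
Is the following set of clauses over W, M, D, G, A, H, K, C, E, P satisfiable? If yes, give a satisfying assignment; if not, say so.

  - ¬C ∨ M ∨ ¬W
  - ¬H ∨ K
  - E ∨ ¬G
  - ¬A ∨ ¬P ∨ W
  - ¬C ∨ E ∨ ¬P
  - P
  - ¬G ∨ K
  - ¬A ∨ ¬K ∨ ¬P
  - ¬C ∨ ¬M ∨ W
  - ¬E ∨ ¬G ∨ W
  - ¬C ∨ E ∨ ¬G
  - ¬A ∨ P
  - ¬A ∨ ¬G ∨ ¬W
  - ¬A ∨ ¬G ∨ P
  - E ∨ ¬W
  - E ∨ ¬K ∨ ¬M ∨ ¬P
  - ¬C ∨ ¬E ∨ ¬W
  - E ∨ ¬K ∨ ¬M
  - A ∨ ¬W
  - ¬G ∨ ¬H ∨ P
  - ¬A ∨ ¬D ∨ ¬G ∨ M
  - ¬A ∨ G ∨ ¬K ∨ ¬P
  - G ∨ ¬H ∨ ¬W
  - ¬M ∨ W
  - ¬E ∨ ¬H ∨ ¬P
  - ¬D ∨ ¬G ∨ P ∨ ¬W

Unit clause (P) forces P = True.
Set W = True.
  then (E ∨ ¬W) forces E = True.
  then (¬C ∨ ¬E ∨ ¬W) forces C = False.
  then (A ∨ ¬W) forces A = True.
  then (¬E ∨ ¬H ∨ ¬P) forces H = False.
  then (¬A ∨ ¬K ∨ ¬P) forces K = False.
  then (¬A ∨ ¬G ∨ ¬W) forces G = False.
Set M = True.
Set D = True.
All clauses satisfied.

W: True, M: True, D: True, G: False, A: True, H: False, K: False, C: False, E: True, P: True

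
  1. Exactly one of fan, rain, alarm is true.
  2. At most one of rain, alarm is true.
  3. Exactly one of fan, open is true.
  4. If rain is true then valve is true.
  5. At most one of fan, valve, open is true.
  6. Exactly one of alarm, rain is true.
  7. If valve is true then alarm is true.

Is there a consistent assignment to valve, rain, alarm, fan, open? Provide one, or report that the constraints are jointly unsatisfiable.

valve = False; rain = False; alarm = True; fan = False; open = True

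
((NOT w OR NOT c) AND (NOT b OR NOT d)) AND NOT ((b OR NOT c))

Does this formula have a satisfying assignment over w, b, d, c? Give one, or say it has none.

w: False, b: False, d: True, c: True

  (NOT w OR NOT c) AND (NOT b OR NOT d) = True
    NOT w OR NOT c = True
      NOT w = True
      NOT c = False
    NOT b OR NOT d = True
      NOT b = True
      NOT d = False
  NOT ((b OR NOT c)) = True
    b OR NOT c = False
      NOT c = False
Both conjuncts True, so the formula holds.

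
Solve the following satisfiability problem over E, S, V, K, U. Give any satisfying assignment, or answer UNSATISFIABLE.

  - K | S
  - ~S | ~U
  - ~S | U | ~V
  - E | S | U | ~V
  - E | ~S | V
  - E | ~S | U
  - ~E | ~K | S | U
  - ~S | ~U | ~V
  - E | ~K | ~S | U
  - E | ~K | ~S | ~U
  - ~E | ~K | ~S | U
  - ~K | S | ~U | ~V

E = False, S = False, V = False, K = True, U = True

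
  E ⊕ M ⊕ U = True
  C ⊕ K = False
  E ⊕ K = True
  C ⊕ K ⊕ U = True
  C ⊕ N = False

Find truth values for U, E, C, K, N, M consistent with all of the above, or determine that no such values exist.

U = True; E = False; C = True; K = True; N = True; M = False

E ⊕ M ⊕ U = F ⊕ F ⊕ T = True ✓
C ⊕ K = T ⊕ T = False ✓
E ⊕ K = F ⊕ T = True ✓
C ⊕ K ⊕ U = T ⊕ T ⊕ T = True ✓
C ⊕ N = T ⊕ T = False ✓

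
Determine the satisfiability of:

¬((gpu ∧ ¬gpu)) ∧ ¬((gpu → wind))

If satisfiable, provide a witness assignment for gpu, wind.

gpu: True, wind: False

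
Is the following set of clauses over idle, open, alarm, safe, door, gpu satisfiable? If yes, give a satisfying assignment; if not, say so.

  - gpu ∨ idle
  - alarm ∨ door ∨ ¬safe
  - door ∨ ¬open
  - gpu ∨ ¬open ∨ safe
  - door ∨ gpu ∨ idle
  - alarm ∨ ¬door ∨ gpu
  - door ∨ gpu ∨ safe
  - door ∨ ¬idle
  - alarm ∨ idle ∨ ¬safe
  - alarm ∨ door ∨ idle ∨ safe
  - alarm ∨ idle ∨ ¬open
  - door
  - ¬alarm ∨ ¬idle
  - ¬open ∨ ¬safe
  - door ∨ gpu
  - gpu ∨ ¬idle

Unit clause (door) forces door = True.
Set idle = True.
  then (¬alarm ∨ ¬idle) forces alarm = False.
  then (gpu ∨ ¬idle) forces gpu = True.
Set open = True.
  then (¬open ∨ ¬safe) forces safe = False.
All clauses satisfied.

idle: True, open: True, alarm: False, safe: False, door: True, gpu: True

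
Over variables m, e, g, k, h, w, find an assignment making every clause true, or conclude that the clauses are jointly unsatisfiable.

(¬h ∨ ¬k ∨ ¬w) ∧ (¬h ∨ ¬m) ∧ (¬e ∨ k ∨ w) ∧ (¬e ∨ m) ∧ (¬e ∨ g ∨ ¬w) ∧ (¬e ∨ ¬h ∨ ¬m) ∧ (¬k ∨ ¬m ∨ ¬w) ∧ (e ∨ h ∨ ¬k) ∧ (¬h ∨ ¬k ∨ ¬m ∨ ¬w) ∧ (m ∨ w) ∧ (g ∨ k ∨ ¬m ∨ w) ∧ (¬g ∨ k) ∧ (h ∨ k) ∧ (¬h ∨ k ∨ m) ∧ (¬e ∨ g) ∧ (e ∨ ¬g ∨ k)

Set m = True.
  then (¬h ∨ ¬m) forces h = False.
  then (h ∨ k) forces k = True.
  then (¬k ∨ ¬m ∨ ¬w) forces w = False.
  then (e ∨ h ∨ ¬k) forces e = True.
  then (¬e ∨ g) forces g = True.
All clauses satisfied.

m=T; e=T; g=T; k=T; h=F; w=F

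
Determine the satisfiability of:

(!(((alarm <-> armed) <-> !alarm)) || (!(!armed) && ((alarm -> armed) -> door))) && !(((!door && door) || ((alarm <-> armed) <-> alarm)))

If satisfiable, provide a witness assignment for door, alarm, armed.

No satisfying assignment exists.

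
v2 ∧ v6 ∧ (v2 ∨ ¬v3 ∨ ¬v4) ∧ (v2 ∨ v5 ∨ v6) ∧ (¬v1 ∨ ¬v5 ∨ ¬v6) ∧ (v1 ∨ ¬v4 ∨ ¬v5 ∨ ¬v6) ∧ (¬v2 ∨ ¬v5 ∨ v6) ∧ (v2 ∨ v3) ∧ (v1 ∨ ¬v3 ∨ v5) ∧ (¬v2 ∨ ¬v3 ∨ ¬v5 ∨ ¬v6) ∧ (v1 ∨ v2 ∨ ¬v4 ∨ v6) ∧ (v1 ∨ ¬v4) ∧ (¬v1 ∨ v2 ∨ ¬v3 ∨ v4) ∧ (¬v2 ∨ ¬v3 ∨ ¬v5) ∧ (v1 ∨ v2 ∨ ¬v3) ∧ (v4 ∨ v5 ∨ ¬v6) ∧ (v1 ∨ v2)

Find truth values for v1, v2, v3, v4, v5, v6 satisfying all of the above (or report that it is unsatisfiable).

Unit clause (v2) forces v2 = True.
Unit clause (v6) forces v6 = True.
Set v1 = False.
  then (v1 ∨ ¬v4) forces v4 = False.
  then (v4 ∨ v5 ∨ ¬v6) forces v5 = True.
  then (¬v2 ∨ ¬v3 ∨ ¬v5 ∨ ¬v6) forces v3 = False.
All clauses satisfied.

v1 = False; v2 = True; v3 = False; v4 = False; v5 = True; v6 = True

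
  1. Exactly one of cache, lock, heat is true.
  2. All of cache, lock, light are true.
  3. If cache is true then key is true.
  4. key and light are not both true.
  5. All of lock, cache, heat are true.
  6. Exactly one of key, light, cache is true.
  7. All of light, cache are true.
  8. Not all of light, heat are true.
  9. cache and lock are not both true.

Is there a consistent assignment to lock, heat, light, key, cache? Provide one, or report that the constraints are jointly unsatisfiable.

Case light = True:
  (2) forces cache = True.
  Constraint (6) is violated (light=T, cache=T) — contradiction.
Case light = False:
  Constraint (2) is violated (light=F) — contradiction.
Both cases fail — unsatisfiable.

Unsatisfiable — no assignment works.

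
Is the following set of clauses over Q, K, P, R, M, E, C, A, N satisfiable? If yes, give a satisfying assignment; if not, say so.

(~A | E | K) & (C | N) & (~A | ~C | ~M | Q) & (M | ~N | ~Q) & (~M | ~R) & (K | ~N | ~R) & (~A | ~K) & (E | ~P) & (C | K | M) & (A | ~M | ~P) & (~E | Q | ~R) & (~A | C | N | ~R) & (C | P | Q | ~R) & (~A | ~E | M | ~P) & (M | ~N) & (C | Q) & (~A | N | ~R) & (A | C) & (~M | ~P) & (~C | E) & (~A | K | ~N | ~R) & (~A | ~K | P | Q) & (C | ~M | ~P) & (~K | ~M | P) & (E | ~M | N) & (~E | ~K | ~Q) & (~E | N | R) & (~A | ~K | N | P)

Set Q = True.
Try K = True:
  (~A | ~K) forces A = False.
  (A | C) forces C = True.
  (~C | E) forces E = True.
  clause (~E | ~K | ~Q) is falsified — backtrack.
So K = False.
Set P = False.
Set R = False.
Set M = True.
Set E = True.
  then (~E | N | R) forces N = True.
Set C = True.
Set A = True.
All clauses satisfied.

Q = True, K = False, P = False, R = False, M = True, E = True, C = True, A = True, N = True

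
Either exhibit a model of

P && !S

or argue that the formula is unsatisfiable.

P = True, S = False

  !S = True
Both conjuncts True, so the formula holds.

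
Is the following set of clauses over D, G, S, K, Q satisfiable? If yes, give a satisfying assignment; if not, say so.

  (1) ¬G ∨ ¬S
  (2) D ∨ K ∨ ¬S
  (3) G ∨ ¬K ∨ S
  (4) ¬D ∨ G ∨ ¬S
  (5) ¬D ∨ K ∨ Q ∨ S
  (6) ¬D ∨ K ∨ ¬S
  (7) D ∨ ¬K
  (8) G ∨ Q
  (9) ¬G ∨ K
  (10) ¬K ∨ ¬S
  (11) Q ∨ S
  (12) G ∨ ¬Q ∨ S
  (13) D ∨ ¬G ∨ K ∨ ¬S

D = True, G = True, S = False, K = True, Q = True

Set D = True.
Try G = False:
  (¬D ∨ G ∨ ¬S) forces S = False.
  (G ∨ ¬K ∨ S) forces K = False.
  (¬D ∨ K ∨ Q ∨ S) forces Q = True.
  clause (G ∨ ¬Q ∨ S) is falsified — backtrack.
So G = True.
  then (¬G ∨ ¬S) forces S = False.
  then (¬G ∨ K) forces K = True.
  then (Q ∨ S) forces Q = True.
All clauses satisfied.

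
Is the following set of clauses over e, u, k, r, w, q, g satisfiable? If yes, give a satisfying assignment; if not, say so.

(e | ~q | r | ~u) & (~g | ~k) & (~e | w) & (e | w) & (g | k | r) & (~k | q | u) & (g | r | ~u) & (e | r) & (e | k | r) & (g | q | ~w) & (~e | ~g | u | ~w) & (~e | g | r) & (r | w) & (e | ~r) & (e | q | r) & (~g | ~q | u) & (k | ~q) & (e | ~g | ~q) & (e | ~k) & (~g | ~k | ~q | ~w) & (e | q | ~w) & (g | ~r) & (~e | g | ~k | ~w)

e=T, u=T, k=F, r=T, w=T, q=F, g=T

Try e = False:
  (e | w) forces w = True.
  (e | r) forces r = True.
  clause (e | ~r) is falsified — backtrack.
So e = True.
  then (~e | w) forces w = True.
Try u = False:
  (~e | ~g | u | ~w) forces g = False.
  (g | q | ~w) forces q = True.
  (~e | g | r) forces r = True.
  clause (g | ~r) is falsified — backtrack.
So u = True.
Try k = True:
  (~g | ~k) forces g = False.
  clause (~e | g | ~k | ~w) is falsified — backtrack.
So k = False.
  then (k | ~q) forces q = False.
  then (g | q | ~w) forces g = True.
Set r = True.
All clauses satisfied.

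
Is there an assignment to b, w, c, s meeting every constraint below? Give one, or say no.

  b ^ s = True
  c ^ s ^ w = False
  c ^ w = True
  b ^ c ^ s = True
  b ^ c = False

b = False; w = True; c = False; s = True

b ^ s = F ^ T = True ✓
c ^ s ^ w = F ^ T ^ T = False ✓
c ^ w = F ^ T = True ✓
b ^ c ^ s = F ^ F ^ T = True ✓
b ^ c = F ^ F = False ✓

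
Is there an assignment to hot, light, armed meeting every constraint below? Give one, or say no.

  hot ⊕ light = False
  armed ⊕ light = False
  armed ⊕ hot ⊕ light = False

hot = False, light = False, armed = False

hot ⊕ light = F ⊕ F = False ✓
armed ⊕ light = F ⊕ F = False ✓
armed ⊕ hot ⊕ light = F ⊕ F ⊕ F = False ✓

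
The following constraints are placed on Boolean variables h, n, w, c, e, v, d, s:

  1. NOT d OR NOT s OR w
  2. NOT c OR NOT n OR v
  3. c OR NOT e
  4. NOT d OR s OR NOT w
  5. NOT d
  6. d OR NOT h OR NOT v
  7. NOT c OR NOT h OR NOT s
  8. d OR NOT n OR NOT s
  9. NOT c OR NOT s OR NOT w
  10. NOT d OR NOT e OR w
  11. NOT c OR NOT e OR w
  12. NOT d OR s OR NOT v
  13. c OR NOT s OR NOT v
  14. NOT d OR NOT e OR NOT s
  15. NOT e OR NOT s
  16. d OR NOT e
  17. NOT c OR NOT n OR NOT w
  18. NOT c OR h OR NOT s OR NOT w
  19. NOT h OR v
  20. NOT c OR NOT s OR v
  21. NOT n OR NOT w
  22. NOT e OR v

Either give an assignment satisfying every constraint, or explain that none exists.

Unit clause (NOT d) forces d = False.
In (d OR NOT e) only NOT e is left, so e = False.
Try h = True:
  (d OR NOT h OR NOT v) forces v = False.
  clause (NOT h OR v) is falsified — backtrack.
So h = False.
Set n = False.
Set w = True.
Set c = False.
Set v = False.
Set s = False.
All clauses satisfied.

h=F, n=F, w=T, c=F, e=F, v=F, d=F, s=F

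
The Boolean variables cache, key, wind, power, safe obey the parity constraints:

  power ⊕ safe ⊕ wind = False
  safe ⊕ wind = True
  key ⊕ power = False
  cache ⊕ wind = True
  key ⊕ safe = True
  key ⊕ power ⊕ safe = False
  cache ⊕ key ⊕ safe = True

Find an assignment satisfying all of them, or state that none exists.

cache=F; key=T; wind=T; power=T; safe=F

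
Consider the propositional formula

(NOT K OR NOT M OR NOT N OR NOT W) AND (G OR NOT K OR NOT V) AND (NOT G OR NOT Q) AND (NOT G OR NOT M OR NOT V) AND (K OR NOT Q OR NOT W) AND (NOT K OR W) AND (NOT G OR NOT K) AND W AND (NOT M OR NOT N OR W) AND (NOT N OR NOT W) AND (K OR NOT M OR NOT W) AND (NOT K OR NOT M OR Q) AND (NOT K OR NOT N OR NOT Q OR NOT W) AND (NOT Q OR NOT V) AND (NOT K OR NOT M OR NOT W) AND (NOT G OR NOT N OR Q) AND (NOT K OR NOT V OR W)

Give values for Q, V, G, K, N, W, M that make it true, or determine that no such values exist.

Unit clause (W) forces W = True.
In (NOT N OR NOT W) only NOT N is left, so N = False.
Set Q = False.
Set V = True.
Set G = True.
  then (NOT G OR NOT M OR NOT V) forces M = False.
  then (NOT G OR NOT K) forces K = False.
All clauses satisfied.

Q=F; V=T; G=T; K=F; N=F; W=T; M=F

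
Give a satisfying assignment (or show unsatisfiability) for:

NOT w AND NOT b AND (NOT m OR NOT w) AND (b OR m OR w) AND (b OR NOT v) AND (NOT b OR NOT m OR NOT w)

Unit clause (NOT w) forces w = False.
Unit clause (NOT b) forces b = False.
In (b OR m OR w) only m is left, so m = True.
In (b OR NOT v) only NOT v is left, so v = False.
All clauses satisfied.

b: False, v: False, m: True, w: False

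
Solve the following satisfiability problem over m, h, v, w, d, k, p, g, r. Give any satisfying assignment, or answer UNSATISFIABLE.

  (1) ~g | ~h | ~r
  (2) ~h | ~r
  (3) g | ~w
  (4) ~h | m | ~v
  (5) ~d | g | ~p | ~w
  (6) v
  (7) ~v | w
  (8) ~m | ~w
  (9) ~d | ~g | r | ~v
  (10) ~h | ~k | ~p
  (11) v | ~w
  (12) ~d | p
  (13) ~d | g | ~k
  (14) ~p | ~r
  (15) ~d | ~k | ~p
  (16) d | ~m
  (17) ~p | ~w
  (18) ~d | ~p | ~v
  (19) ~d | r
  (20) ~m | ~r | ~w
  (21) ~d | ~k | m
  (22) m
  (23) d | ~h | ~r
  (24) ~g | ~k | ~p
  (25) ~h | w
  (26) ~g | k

Case m = True:
  (v) forces v = True.
  (~v | w) forces w = True.
  Clause (~m | ~w) is falsified — contradiction.
Case m = False:
  Clause (m) is falsified — contradiction.
Both cases fail, so the formula is unsatisfiable.

Unsatisfiable — no assignment works.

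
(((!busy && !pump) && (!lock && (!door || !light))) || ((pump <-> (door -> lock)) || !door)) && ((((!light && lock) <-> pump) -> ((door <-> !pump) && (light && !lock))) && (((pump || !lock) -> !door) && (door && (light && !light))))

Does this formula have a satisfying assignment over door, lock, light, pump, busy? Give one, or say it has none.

Case light = True: the conjunct !light is False.
Case light = False: the conjunct light is False.
Both cases fail — unsatisfiable.

UNSATISFIABLE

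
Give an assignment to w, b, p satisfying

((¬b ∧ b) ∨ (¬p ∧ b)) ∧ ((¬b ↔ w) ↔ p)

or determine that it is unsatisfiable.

w=T, b=T, p=F

  (¬b ∧ b) ∨ (¬p ∧ b) = True
    ¬b ∧ b = False
      ¬b = False
    ¬p ∧ b = True
      ¬p = True
  (¬b ↔ w) ↔ p = True
    ¬b ↔ w = False
      ¬b = False
Both conjuncts True, so the formula holds.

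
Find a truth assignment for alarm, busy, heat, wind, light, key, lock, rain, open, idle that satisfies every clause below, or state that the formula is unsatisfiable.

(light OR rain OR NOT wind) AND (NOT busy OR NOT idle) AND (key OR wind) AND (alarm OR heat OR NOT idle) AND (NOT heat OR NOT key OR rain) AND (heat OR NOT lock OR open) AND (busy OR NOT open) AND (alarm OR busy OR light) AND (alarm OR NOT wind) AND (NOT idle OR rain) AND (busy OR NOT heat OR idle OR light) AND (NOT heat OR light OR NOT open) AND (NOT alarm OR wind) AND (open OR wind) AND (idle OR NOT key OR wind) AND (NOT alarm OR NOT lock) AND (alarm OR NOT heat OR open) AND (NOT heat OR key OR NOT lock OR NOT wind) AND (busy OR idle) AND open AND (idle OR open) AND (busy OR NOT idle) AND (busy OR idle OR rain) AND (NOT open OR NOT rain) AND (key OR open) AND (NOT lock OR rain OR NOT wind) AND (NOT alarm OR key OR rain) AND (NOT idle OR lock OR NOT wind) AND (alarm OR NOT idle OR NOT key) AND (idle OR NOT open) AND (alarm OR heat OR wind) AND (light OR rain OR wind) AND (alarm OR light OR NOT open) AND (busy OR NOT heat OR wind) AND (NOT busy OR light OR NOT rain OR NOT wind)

Unsatisfiable

Case open = True:
  (busy OR NOT open) forces busy = True.
  (NOT busy OR NOT idle) forces idle = False.
  Clause (idle OR NOT open) is falsified — contradiction.
Case open = False:
  Clause (open) is falsified — contradiction.
Both cases fail, so the formula is unsatisfiable.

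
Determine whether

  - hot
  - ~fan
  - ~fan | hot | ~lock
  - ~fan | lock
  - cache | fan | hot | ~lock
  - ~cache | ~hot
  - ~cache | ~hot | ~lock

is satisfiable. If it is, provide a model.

cache=F; fan=F; lock=F; hot=T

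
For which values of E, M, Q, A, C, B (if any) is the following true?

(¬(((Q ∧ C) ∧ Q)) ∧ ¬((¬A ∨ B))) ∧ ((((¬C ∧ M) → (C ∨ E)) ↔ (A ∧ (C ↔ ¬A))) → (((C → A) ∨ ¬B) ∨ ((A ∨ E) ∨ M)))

E: True, M: True, Q: False, A: True, C: False, B: False

  ¬(((Q ∧ C) ∧ Q)) ∧ ¬((¬A ∨ B)) = True
    ¬(((Q ∧ C) ∧ Q)) = True
      (Q ∧ C) ∧ Q = False
        Q ∧ C = False
    ¬((¬A ∨ B)) = True
      ¬A ∨ B = False
        ¬A = False
  (((¬C ∧ M) → (C ∨ E)) ↔ (A ∧ (C ↔ ¬A))) → (((C → A) ∨ ¬B) ∨ ((A ∨ E) ∨ M)) = True
    ((¬C ∧ M) → (C ∨ E)) ↔ (A ∧ (C ↔ ¬A)) = True
      (¬C ∧ M) → (C ∨ E) = True
        ¬C ∧ M = True
          ¬C = True
        C ∨ E = True
      A ∧ (C ↔ ¬A) = True
        C ↔ ¬A = True
          ¬A = False
    ((C → A) ∨ ¬B) ∨ ((A ∨ E) ∨ M) = True
      (C → A) ∨ ¬B = True
        C → A = True
        ¬B = True
      (A ∨ E) ∨ M = True
        A ∨ E = True
Both conjuncts True, so the formula holds.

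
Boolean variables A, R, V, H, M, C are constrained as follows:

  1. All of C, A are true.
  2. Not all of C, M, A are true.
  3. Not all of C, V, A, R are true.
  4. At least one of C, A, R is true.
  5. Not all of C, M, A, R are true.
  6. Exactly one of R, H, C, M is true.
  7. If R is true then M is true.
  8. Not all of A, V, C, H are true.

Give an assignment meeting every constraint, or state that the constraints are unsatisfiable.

A: True, R: False, V: True, H: False, M: False, C: True

  (1) {C, A}: all 2 true ✓
  (2) {C, M, A}: 2/3 true — not all ✓
  (3) {C, V, A, R}: 3/4 true — not all ✓
  (4) {C, A, R}: 2 true — at least one ✓
  (5) {C, M, A, R}: 2/4 true — not all ✓
  (6) {R, H, C, M}: 1 true — exactly one ✓
  (7) R=F ⇒ M: vacuous ✓
  (8) {A, V, C, H}: 3/4 true — not all ✓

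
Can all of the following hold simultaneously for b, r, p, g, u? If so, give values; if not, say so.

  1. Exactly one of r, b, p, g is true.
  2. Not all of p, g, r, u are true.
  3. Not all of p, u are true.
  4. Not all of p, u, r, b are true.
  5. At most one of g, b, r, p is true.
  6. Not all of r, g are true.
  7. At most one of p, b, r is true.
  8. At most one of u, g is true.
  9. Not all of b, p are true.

b: False; r: True; p: False; g: False; u: True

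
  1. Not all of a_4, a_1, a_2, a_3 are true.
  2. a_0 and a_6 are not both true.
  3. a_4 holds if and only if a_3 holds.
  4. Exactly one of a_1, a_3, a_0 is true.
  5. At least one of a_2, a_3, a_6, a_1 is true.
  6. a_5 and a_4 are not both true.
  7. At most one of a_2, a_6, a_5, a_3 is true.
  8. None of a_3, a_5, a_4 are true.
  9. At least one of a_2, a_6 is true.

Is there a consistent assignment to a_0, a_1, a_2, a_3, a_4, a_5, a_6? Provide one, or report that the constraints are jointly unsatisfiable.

a_0: False, a_1: True, a_2: False, a_3: False, a_4: False, a_5: False, a_6: True

  (1) {a_4, a_1, a_2, a_3}: 1/4 true — not all ✓
  (2) a_0=F, a_6=T — not both ✓
  (3) a_4=F, a_3=F — same ✓
  (4) {a_1, a_3, a_0}: 1 true — exactly one ✓
  (5) {a_2, a_3, a_6, a_1}: 2 true — at least one ✓
  (6) a_5=F, a_4=F — not both ✓
  (7) {a_2, a_6, a_5, a_3}: 1 true — at most one ✓
  (8) {a_3, a_5, a_4}: 0 true — none ✓
  (9) {a_2, a_6}: 1 true — at least one ✓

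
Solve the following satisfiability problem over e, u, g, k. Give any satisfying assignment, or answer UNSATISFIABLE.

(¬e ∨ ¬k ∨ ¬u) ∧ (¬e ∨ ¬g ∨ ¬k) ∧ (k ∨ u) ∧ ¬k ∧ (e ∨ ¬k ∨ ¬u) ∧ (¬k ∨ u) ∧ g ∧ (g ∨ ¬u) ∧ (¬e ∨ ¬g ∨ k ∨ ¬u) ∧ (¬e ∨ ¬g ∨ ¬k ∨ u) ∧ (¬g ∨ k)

No satisfying assignment exists.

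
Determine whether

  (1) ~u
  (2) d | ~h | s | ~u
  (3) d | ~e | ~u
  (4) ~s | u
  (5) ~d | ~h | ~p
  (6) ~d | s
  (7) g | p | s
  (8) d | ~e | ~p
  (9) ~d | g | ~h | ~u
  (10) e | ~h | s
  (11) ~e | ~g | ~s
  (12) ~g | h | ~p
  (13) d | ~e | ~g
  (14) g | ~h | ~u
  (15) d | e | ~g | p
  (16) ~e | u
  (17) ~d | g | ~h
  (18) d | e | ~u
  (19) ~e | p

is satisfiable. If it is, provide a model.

d = False; h = False; e = False; g = False; s = False; p = True; u = False

Unit clause (~u) forces u = False.
In (~s | u) only ~s is left, so s = False.
In (~d | s) only ~d is left, so d = False.
In (~e | u) only ~e is left, so e = False.
In (e | ~h | s) only ~h is left, so h = False.
Try g = True:
  (~g | h | ~p) forces p = False.
  clause (d | e | ~g | p) is falsified — backtrack.
So g = False.
  then (g | p | s) forces p = True.
All clauses satisfied.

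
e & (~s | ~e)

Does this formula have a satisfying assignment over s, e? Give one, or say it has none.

s = False, e = True

  ~s | ~e = True
    ~s = True
    ~e = False
Both conjuncts True, so the formula holds.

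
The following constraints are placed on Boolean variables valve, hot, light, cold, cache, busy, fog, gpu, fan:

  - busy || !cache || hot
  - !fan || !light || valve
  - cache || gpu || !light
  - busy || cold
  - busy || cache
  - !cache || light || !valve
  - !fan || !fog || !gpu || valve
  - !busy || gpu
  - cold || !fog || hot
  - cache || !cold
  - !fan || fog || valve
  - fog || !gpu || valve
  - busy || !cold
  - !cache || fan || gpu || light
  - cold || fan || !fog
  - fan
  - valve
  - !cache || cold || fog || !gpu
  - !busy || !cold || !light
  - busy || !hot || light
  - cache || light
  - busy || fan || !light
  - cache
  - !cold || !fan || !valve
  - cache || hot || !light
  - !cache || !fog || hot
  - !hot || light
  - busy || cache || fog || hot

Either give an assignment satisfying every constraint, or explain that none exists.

Unit clause (fan) forces fan = True.
Unit clause (valve) forces valve = True.
Unit clause (cache) forces cache = True.
In (!cold || !fan || !valve) only !cold is left, so cold = False.
In (busy || cold) only busy is left, so busy = True.
In (!cache || light || !valve) only light is left, so light = True.
In (!busy || gpu) only gpu is left, so gpu = True.
In (!cache || cold || fog || !gpu) only fog is left, so fog = True.
In (!cache || !fog || hot) only hot is left, so hot = True.
All clauses satisfied.

valve = True, hot = True, light = True, cold = False, cache = True, busy = True, fog = True, gpu = True, fan = True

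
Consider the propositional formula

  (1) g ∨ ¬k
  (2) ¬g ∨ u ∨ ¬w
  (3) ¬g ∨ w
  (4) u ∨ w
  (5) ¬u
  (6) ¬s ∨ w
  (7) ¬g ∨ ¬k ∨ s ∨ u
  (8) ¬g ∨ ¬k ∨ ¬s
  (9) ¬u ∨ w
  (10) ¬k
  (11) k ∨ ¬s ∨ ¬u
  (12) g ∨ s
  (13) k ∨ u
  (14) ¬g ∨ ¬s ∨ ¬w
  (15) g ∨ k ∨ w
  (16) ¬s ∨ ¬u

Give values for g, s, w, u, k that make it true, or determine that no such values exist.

The formula is unsatisfiable.

Case k = True:
  Clause (¬k) is falsified — contradiction.
Case k = False:
  (¬u) forces u = False.
  Clause (k ∨ u) is falsified — contradiction.
Both cases fail, so the formula is unsatisfiable.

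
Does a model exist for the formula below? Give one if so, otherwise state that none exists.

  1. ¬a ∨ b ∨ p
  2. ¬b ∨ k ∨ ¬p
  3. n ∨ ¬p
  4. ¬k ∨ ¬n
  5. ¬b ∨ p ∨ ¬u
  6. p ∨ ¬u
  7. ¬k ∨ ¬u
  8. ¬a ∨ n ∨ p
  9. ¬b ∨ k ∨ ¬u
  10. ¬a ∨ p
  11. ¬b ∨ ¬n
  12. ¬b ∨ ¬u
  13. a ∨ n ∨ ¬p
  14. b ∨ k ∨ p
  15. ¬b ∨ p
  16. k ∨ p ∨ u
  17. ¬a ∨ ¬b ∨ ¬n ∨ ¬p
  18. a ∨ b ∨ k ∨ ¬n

Set a = True.
  then (¬a ∨ p) forces p = True.
  then (n ∨ ¬p) forces n = True.
  then (¬k ∨ ¬n) forces k = False.
  then (¬b ∨ ¬n) forces b = False.
Set u = False.
All clauses satisfied.

a = True, k = False, u = False, n = True, p = True, b = False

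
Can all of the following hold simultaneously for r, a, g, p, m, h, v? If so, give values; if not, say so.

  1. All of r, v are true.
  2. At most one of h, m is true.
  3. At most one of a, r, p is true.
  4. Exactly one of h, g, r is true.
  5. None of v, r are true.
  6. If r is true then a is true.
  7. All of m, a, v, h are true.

UNSATISFIABLE

Case r = True:
  Constraint (5) is violated (r=T) — contradiction.
Case r = False:
  Constraint (1) is violated (r=F) — contradiction.
Both cases fail — unsatisfiable.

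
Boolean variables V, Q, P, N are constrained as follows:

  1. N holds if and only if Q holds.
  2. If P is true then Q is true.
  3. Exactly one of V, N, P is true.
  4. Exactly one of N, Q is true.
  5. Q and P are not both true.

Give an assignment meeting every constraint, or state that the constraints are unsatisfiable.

Case Q = True:
  (1) with Q=T forces N = True.
  Constraint (4) is violated (N=T, Q=T) — contradiction.
Case Q = False:
  (1) with Q=F forces N = False.
  Constraint (4) is violated (N=F, Q=F) — contradiction.
Both cases fail — unsatisfiable.

UNSATISFIABLE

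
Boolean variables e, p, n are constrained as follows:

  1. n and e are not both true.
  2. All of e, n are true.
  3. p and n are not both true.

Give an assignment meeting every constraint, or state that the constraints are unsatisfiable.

No satisfying assignment exists.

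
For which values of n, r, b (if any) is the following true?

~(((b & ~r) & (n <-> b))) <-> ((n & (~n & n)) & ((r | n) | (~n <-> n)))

n = True, r = False, b = True

  ~(((b & ~r) & (n <-> b))) <-> ((n & (~n & n)) & ((r | n) | (~n <-> n))) = True
    ~(((b & ~r) & (n <-> b))) = False
      (b & ~r) & (n <-> b) = True
        b & ~r = True
          ~r = True
        n <-> b = True
    (n & (~n & n)) & ((r | n) | (~n <-> n)) = False
      n & (~n & n) = False
        ~n & n = False
          ~n = False
      (r | n) | (~n <-> n) = True
        r | n = True
        ~n <-> n = False
          ~n = False
The formula evaluates to True.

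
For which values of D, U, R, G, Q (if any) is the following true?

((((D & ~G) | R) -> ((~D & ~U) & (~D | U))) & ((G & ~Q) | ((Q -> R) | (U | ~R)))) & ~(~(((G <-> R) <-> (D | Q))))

D = False; U = False; R = False; G = False; Q = True

  (((D & ~G) | R) -> ((~D & ~U) & (~D | U))) & ((G & ~Q) | ((Q -> R) | (U | ~R))) = True
    ((D & ~G) | R) -> ((~D & ~U) & (~D | U)) = True
      (D & ~G) | R = False
        D & ~G = False
          ~G = True
      (~D & ~U) & (~D | U) = True
        ~D & ~U = True
          ~D = True
          ~U = True
        ~D | U = True
          ~D = True
    (G & ~Q) | ((Q -> R) | (U | ~R)) = True
      G & ~Q = False
        ~Q = False
      (Q -> R) | (U | ~R) = True
        Q -> R = False
        U | ~R = True
          ~R = True
  ~(~(((G <-> R) <-> (D | Q)))) = True
    ~(((G <-> R) <-> (D | Q))) = False
      (G <-> R) <-> (D | Q) = True
        G <-> R = True
        D | Q = True
Both conjuncts True, so the formula holds.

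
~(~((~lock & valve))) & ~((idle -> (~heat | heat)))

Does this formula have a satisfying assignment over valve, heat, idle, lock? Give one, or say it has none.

UNSATISFIABLE

The conjunct ~((idle -> (~heat | heat))) is unsatisfiable on its own:
  heat=F, idle=F: evaluates to False.
  heat=F, idle=T: evaluates to False.
  heat=T, idle=F: evaluates to False.
  heat=T, idle=T: evaluates to False.
So the whole conjunction is unsatisfiable.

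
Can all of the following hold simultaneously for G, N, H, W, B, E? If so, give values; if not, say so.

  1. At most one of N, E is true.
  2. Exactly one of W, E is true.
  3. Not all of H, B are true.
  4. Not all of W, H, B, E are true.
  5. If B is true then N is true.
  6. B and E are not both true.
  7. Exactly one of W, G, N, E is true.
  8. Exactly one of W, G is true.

G = False, N = False, H = False, W = True, B = False, E = False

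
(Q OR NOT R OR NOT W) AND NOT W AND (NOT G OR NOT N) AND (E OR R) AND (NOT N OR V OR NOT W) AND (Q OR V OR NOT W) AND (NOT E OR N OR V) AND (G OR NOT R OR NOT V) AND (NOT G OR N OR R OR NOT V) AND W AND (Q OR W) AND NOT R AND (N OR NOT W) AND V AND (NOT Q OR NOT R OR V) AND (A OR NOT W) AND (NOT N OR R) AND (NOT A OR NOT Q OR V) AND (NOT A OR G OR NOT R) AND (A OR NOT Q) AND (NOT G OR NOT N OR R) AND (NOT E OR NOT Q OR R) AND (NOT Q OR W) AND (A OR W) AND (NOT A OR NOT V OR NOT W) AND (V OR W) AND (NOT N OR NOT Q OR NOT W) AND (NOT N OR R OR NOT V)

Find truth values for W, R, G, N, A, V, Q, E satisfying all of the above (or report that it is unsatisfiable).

Unsatisfiable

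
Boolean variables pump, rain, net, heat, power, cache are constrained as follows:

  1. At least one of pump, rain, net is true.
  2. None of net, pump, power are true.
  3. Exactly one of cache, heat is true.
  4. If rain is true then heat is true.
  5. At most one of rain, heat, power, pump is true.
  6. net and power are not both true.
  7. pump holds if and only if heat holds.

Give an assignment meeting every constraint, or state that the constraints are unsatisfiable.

The formula is unsatisfiable.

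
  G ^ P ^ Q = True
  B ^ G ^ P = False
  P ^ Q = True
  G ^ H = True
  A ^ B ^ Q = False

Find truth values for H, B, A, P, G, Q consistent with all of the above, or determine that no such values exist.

H = True, B = False, A = True, P = False, G = False, Q = True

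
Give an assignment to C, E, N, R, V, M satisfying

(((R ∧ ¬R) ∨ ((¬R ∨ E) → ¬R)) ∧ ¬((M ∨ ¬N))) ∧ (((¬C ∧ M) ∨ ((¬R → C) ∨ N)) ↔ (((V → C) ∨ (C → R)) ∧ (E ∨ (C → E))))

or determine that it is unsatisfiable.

C = False, E = False, N = True, R = True, V = False, M = False

  ((R ∧ ¬R) ∨ ((¬R ∨ E) → ¬R)) ∧ ¬((M ∨ ¬N)) = True
    (R ∧ ¬R) ∨ ((¬R ∨ E) → ¬R) = True
      R ∧ ¬R = False
        ¬R = False
      (¬R ∨ E) → ¬R = True
        ¬R ∨ E = False
          ¬R = False
        ¬R = False
    ¬((M ∨ ¬N)) = True
      M ∨ ¬N = False
        ¬N = False
  ((¬C ∧ M) ∨ ((¬R → C) ∨ N)) ↔ (((V → C) ∨ (C → R)) ∧ (E ∨ (C → E))) = True
    (¬C ∧ M) ∨ ((¬R → C) ∨ N) = True
      ¬C ∧ M = False
        ¬C = True
      (¬R → C) ∨ N = True
        ¬R → C = True
          ¬R = False
    ((V → C) ∨ (C → R)) ∧ (E ∨ (C → E)) = True
      (V → C) ∨ (C → R) = True
        V → C = True
        C → R = True
      E ∨ (C → E) = True
        C → E = True
Both conjuncts True, so the formula holds.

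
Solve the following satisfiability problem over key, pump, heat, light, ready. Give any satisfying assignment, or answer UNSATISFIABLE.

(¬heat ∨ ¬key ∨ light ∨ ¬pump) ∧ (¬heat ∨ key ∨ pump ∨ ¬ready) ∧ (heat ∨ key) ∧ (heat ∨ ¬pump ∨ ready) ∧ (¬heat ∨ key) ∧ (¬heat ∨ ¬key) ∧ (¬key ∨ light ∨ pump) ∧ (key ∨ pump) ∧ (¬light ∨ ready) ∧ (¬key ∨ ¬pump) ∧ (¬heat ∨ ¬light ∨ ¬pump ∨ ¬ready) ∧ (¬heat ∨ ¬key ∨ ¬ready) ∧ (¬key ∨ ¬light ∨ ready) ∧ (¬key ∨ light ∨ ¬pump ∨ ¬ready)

key = True; pump = False; heat = False; light = True; ready = True

Try key = False:
  (heat ∨ key) forces heat = True.
  clause (¬heat ∨ key) is falsified — backtrack.
So key = True.
  then (¬heat ∨ ¬key) forces heat = False.
  then (¬key ∨ ¬pump) forces pump = False.
  then (¬key ∨ light ∨ pump) forces light = True.
  then (¬light ∨ ready) forces ready = True.
All clauses satisfied.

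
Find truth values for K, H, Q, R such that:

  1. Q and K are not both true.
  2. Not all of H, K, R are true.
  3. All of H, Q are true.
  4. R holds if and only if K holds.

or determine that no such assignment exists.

K = False; H = True; Q = True; R = False

  (1) Q=T, K=F — not both ✓
  (2) {H, K, R}: 1/3 true — not all ✓
  (3) {H, Q}: all 2 true ✓
  (4) R=F, K=F — same ✓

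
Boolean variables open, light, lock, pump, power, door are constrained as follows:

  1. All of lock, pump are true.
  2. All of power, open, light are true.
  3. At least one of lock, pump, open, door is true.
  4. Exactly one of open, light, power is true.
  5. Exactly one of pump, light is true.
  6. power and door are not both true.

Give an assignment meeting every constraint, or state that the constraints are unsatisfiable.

The formula is unsatisfiable.

Case light = True:
  (1) forces lock = True.
  (1) forces pump = True.
  Constraint (5) is violated (pump=T, light=T) — contradiction.
Case light = False:
  Constraint (2) is violated (light=F) — contradiction.
Both cases fail — unsatisfiable.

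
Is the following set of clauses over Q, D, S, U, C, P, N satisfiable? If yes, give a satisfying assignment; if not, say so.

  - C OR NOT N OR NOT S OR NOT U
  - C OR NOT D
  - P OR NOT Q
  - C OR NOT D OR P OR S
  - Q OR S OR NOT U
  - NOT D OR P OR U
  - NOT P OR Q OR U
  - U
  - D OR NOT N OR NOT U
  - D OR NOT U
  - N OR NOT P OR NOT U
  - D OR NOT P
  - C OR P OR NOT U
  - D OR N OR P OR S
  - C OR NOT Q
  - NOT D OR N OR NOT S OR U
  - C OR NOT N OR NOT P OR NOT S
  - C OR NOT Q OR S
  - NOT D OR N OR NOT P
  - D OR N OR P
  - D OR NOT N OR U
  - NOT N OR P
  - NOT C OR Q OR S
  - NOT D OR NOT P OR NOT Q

Unit clause (U) forces U = True.
In (D OR NOT U) only D is left, so D = True.
In (C OR NOT D) only C is left, so C = True.
Try Q = True:
  (P OR NOT Q) forces P = True.
  clause (NOT D OR NOT P OR NOT Q) is falsified — backtrack.
So Q = False.
  then (Q OR S OR NOT U) forces S = True.
Set P = True.
  then (N OR NOT P OR NOT U) forces N = True.
All clauses satisfied.

Q = False, D = True, S = True, U = True, C = True, P = True, N = True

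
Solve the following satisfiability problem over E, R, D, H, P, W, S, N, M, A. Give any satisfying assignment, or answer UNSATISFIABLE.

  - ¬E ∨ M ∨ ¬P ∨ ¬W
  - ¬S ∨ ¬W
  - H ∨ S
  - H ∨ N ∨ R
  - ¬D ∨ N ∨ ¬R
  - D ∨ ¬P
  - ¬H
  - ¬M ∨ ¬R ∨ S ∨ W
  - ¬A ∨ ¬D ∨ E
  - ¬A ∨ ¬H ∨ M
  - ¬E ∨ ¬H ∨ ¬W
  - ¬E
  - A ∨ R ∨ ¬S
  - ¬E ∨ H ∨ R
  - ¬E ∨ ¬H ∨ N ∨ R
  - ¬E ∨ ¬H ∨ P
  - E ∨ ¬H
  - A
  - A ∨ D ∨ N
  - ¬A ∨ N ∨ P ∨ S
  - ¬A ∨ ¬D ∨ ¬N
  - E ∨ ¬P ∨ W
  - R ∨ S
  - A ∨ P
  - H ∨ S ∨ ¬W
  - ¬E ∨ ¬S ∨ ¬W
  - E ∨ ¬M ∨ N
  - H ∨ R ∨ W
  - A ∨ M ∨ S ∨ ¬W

Unit clause (¬H) forces H = False.
Unit clause (¬E) forces E = False.
Unit clause (A) forces A = True.
In (H ∨ S) only S is left, so S = True.
In (¬A ∨ ¬D ∨ E) only ¬D is left, so D = False.
In (¬S ∨ ¬W) only ¬W is left, so W = False.
In (D ∨ ¬P) only ¬P is left, so P = False.
In (H ∨ R ∨ W) only R is left, so R = True.
Set N = True.
Set M = False.
All clauses satisfied.

E = False, R = True, D = False, H = False, P = False, W = False, S = True, N = True, M = False, A = True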